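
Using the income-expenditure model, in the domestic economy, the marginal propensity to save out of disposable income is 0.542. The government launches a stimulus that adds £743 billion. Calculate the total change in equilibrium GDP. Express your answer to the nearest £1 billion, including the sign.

MPC = 1 − MPS = 1 − 0.542 = 0.458.
Government-spending multiplier = 1/(1 − MPC) = 1/(1 − 0.458) = 1/0.542 ≈ 1.845.
ΔY = k × ΔG = (+£743 billion) / 0.542 ≈ +£1,371 billion.

+£1,371 billion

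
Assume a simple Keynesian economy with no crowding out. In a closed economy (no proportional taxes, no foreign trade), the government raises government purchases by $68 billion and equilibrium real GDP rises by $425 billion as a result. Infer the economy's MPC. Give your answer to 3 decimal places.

Implied spending multiplier k = ΔY/ΔG = 425/68 = 6.25.
Since k = 1/(1 − MPC), MPC = 1 − 1/k = 1 − ΔG/ΔY = 1 − 68/425 = 0.840.

0.840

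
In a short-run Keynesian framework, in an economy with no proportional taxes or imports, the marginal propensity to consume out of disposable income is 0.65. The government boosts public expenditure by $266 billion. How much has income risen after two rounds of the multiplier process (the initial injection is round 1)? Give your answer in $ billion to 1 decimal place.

$438.9 billion

Round 1 adds ΔG = $266 billion; each later round is MPC = 0.65 times the previous.
After 2 rounds: 266 + 172.9 = ΔG·(1 − c^2)/(1 − c) = 266 × (1 − 0.4225)/0.35 = $438.9 billion.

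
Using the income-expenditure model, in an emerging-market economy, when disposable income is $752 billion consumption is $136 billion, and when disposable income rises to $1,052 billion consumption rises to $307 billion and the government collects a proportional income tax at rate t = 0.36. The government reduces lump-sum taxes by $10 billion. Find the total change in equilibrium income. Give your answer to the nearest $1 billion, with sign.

+$9 billion

MPC = ΔC/ΔYd = (307 − 136)/(1,052 − 752) = 171/300 = 0.57.
A lump-sum tax change of −$10 billion shifts disposable income by +$10 billion; first-round consumption changes by −c × ΔT = −0.57 × (−$10 billion) = +$5.7 billion.
Expenditure multiplier = 1/(1 − c(1−t)) = 1/(1 − 0.57×0.64) = 1/0.6352 ≈ 1.574.
The tax multiplier is −c × k ≈ −0.897, so ΔY = k × (−c·ΔT) = (+$5.7 billion) / 0.6352 ≈ +$9 billion.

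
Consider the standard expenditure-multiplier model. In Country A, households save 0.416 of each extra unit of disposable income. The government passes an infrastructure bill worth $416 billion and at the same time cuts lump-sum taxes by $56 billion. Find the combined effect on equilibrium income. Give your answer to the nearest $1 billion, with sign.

MPC = 1 − MPS = 1 − 0.416 = 0.584.
Expenditure multiplier = 1/(1 − MPC) = 1/(1 − 0.584) = 1/0.416 ≈ 2.404.
ΔG contributes k·ΔG = (+$416 billion) / 0.416 = +$1,000 billion.
ΔT of −$56 billion changes first-round spending by −c·ΔT = +$32.704 billion, contributing k·(−c·ΔT) = (+$32.704 billion) / 0.416 ≈ +$78.6 billion.
Net ΔY = k(ΔG − c·ΔT) = (+$448.704 billion) / 0.416 ≈ +$1,079 billion.

+$1,079 billion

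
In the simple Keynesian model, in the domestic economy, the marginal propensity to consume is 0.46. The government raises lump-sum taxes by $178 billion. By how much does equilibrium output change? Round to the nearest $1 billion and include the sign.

A lump-sum tax change of +$178 billion shifts disposable income by −$178 billion; first-round consumption changes by −c × ΔT = −0.46 × (+$178 billion) = −$81.88 billion.
Expenditure multiplier = 1/(1 − MPC) = 1/(1 − 0.46) = 1/0.54 ≈ 1.852.
The tax multiplier is −c × k ≈ −0.852, so ΔY = k × (−c·ΔT) = (−$81.88 billion) / 0.54 ≈ −$152 billion.

−$152 billion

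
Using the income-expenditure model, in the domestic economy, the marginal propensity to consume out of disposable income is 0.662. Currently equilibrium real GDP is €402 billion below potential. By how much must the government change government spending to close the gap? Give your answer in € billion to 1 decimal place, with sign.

Spending multiplier = 1/(1 − MPC) = 1/(1 − 0.662) = 1/0.338 ≈ 2.959.
Need ΔY = +€402 billion, so ΔG = ΔY/k = (+€402 billion) × 0.338 ≈ +€135.9 billion.
The government should increase government spending by €135.9 billion.

+€135.9 billion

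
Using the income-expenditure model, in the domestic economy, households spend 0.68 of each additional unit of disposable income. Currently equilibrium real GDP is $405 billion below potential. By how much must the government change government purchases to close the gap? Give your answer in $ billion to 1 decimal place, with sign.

Spending multiplier = 1/(1 − MPC) = 1/(1 − 0.68) = 1/0.32 = 3.125.
Need ΔY = +$405 billion, so ΔG = ΔY/k = (+$405 billion) × 0.32 = +$129.6 billion.
The government should increase government purchases by $129.6 billion.

+$129.6 billion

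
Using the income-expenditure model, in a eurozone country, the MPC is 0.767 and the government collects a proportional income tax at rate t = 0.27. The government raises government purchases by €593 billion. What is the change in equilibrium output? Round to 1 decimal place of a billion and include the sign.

Spending multiplier = 1/(1 − c(1−t)) = 1/(1 − 0.767×0.73) = 1/0.44009 ≈ 2.272.
ΔY = k × ΔG = (+€593 billion) / 0.44009 ≈ +€1,347.5 billion.

+€1,347.5 billion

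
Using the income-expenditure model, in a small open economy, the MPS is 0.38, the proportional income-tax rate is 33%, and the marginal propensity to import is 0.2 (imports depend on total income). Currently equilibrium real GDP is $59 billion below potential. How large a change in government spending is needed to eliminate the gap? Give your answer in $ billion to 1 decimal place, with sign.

+$46.3 billion

MPC = 1 − MPS = 1 − 0.38 = 0.62.
Spending multiplier = 1/(1 − c(1−t) + m) = 1/(1 − 0.62×0.67 + 0.2) = 1/0.7846 ≈ 1.275.
Need ΔY = +$59 billion, so ΔG = ΔY/k = (+$59 billion) × 0.7846 ≈ +$46.3 billion.
The government should increase government spending by $46.3 billion.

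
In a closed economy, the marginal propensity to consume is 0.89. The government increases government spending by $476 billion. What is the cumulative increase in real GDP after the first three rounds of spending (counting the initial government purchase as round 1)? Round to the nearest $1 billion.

$1,277 billion

Round 1 adds ΔG = $476 billion; each later round is MPC = 0.89 times the previous.
After 3 rounds: 476 + 423.64 + 377.0396 = ΔG·(1 − c^3)/(1 − c) = 476 × (1 − 0.704969)/0.11 ≈ $1,277 billion.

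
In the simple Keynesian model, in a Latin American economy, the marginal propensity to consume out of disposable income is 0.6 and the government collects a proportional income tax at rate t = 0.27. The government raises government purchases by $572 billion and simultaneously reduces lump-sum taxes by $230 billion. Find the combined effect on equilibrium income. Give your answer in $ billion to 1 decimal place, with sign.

+$1,263.3 billion

Expenditure multiplier = 1/(1 − c(1−t)) = 1/(1 − 0.6×0.73) = 1/0.562 ≈ 1.779.
ΔG contributes k·ΔG = (+$572 billion) / 0.562 ≈ +$1,017.8 billion.
ΔT of −$230 billion changes first-round spending by −c·ΔT = +$138 billion, contributing k·(−c·ΔT) = (+$138 billion) / 0.562 ≈ +$245.6 billion.
Net ΔY = k(ΔG − c·ΔT) = (+$710 billion) / 0.562 ≈ +$1,263.3 billion.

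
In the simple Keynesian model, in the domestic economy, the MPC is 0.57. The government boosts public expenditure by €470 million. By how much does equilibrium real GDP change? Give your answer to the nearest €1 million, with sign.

Government-spending multiplier = 1/(1 − MPC) = 1/(1 − 0.57) = 1/0.43 ≈ 2.326.
ΔY = k × ΔG = (+€470 million) / 0.43 ≈ +€1,093 million.

+€1,093 million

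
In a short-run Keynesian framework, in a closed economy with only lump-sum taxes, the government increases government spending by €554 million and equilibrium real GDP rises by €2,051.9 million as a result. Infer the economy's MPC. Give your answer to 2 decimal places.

Implied spending multiplier k = ΔY/ΔG = 2,051.9/554 ≈ 3.7038.
Since k = 1/(1 − MPC), MPC = 1 − 1/k = 1 − ΔG/ΔY = 1 − 554/2,051.9 ≈ 0.73.

0.73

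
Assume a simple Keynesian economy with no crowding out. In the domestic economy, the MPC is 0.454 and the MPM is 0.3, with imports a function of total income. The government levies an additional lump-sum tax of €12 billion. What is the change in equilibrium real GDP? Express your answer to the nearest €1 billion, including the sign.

−€6 billion

A lump-sum tax change of +€12 billion shifts disposable income by −€12 billion; first-round consumption changes by −c × ΔT = −0.454 × (+€12 billion) = −€5.448 billion.
Expenditure multiplier = 1/(1 − c + m) = 1/(1 − 0.454 + 0.3) = 1/0.846 ≈ 1.182.
The tax multiplier is −c × k ≈ −0.537, so ΔY = k × (−c·ΔT) = (−€5.448 billion) / 0.846 ≈ −€6 billion.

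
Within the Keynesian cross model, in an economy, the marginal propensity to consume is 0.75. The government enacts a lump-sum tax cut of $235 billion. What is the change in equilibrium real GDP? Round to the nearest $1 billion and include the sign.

A lump-sum tax change of −$235 billion shifts disposable income by +$235 billion; first-round consumption changes by −c × ΔT = −0.75 × (−$235 billion) = +$176.25 billion.
Expenditure multiplier = 1/(1 − MPC) = 1/(1 − 0.75) = 1/0.25 = 4.
The tax multiplier is −c × k = −3, so ΔY = k × (−c·ΔT) = (+$176.25 billion) / 0.25 = +$705 billion.

+$705 billion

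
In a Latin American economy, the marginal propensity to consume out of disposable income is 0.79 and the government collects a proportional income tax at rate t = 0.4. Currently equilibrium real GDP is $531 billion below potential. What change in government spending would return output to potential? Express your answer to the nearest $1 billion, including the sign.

+$279 billion

Spending multiplier = 1/(1 − c(1−t)) = 1/(1 − 0.79×0.6) = 1/0.526 ≈ 1.901.
Need ΔY = +$531 billion, so ΔG = ΔY/k = (+$531 billion) × 0.526 ≈ +$279 billion.
The government should increase government spending by $279 billion.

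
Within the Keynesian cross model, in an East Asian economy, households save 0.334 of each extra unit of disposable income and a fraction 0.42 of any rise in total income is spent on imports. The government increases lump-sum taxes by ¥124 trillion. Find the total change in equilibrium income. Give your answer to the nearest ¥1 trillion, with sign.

MPC = 1 − MPS = 1 − 0.334 = 0.666.
A lump-sum tax change of +¥124 trillion shifts disposable income by −¥124 trillion; first-round consumption changes by −c × ΔT = −0.666 × (+¥124 trillion) = −¥82.584 trillion.
Expenditure multiplier = 1/(1 − c + m) = 1/(1 − 0.666 + 0.42) = 1/0.754 ≈ 1.326.
The tax multiplier is −c × k ≈ −0.883, so ΔY = k × (−c·ΔT) = (−¥82.584 trillion) / 0.754 ≈ −¥110 trillion.

−¥110 trillion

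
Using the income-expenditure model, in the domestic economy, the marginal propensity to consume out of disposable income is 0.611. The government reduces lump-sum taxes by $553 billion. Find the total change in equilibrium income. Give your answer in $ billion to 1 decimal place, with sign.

A lump-sum tax change of −$553 billion shifts disposable income by +$553 billion; first-round consumption changes by −c × ΔT = −0.611 × (−$553 billion) = +$337.883 billion.
Expenditure multiplier = 1/(1 − MPC) = 1/(1 − 0.611) = 1/0.389 ≈ 2.571.
The tax multiplier is −c × k ≈ −1.571, so ΔY = k × (−c·ΔT) = (+$337.883 billion) / 0.389 ≈ +$868.6 billion.

+$868.6 billion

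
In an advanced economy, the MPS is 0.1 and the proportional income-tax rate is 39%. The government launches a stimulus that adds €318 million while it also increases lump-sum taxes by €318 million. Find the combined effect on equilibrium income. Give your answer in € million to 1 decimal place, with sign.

MPC = 1 − MPS = 1 − 0.1 = 0.9.
Expenditure multiplier = 1/(1 − c(1−t)) = 1/(1 − 0.9×0.61) = 1/0.451 ≈ 2.217.
ΔG contributes k·ΔG = (+€318 million) / 0.451 ≈ +€705.1 million.
ΔT of +€318 million changes first-round spending by −c·ΔT = −€286.2 million, contributing k·(−c·ΔT) = (−€286.2 million) / 0.451 ≈ −€634.6 million.
Net ΔY = k(ΔG − c·ΔT) = (+€31.8 million) / 0.451 ≈ +€70.5 million.

+€70.5 million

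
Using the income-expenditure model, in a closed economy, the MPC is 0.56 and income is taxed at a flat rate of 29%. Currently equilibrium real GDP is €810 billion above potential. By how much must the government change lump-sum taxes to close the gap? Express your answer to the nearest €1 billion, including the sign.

+€871 billion

Spending multiplier = 1/(1 − c(1−t)) = 1/(1 − 0.56×0.71) = 1/0.6024 ≈ 1.66.
Tax multiplier = −c·k = −0.56/0.6024 ≈ −0.93. Need ΔY = −€810 billion, so ΔT = ΔY/(−c·k) = −(−€810 billion) × 0.6024 / 0.56 ≈ +€871 billion.
The government should raise lump-sum taxes by €871 billion.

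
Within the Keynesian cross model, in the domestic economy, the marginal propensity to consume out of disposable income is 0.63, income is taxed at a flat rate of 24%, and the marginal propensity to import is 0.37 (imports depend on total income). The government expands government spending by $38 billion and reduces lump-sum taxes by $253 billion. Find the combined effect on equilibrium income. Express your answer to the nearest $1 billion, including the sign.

Expenditure multiplier = 1/(1 − c(1−t) + m) = 1/(1 − 0.63×0.76 + 0.37) = 1/0.8912 ≈ 1.122.
ΔG contributes k·ΔG = (+$38 billion) / 0.8912 ≈ +$42.6 billion.
ΔT of −$253 billion changes first-round spending by −c·ΔT = +$159.39 billion, contributing k·(−c·ΔT) = (+$159.39 billion) / 0.8912 ≈ +$178.8 billion.
Net ΔY = k(ΔG − c·ΔT) = (+$197.39 billion) / 0.8912 ≈ +$221 billion.

+$221 billion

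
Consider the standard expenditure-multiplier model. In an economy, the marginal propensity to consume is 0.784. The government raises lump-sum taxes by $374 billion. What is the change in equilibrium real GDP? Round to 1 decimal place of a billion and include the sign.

−$1,357.5 billion

A lump-sum tax change of +$374 billion shifts disposable income by −$374 billion; first-round consumption changes by −c × ΔT = −0.784 × (+$374 billion) = −$293.216 billion.
Expenditure multiplier = 1/(1 − MPC) = 1/(1 − 0.784) = 1/0.216 ≈ 4.63.
The tax multiplier is −c × k ≈ −3.63, so ΔY = k × (−c·ΔT) = (−$293.216 billion) / 0.216 ≈ −$1,357.5 billion.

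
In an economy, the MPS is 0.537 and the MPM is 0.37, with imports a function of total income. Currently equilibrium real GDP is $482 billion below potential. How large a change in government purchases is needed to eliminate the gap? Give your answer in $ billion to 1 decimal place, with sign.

MPC = 1 − MPS = 1 − 0.537 = 0.463.
Spending multiplier = 1/(1 − c + m) = 1/(1 − 0.463 + 0.37) = 1/0.907 ≈ 1.103.
Need ΔY = +$482 billion, so ΔG = ΔY/k = (+$482 billion) × 0.907 ≈ +$437.2 billion.
The government should increase government purchases by $437.2 billion.

+$437.2 billion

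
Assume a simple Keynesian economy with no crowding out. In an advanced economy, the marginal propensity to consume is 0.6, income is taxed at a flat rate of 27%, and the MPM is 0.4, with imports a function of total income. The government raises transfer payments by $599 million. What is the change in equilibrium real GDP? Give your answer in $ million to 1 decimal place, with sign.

+$373.6 million

The transfer change shifts disposable income by +$599 million, so first-round consumption changes by c·ΔTR = 0.6 × (+$599 million) = +$359.4 million.
Expenditure multiplier = 1/(1 − c(1−t) + m) = 1/(1 − 0.6×0.73 + 0.4) = 1/0.962 ≈ 1.04.
The transfer multiplier is c × k ≈ 0.624, so ΔY = k × (c·ΔTR) = (+$359.4 million) / 0.962 ≈ +$373.6 million.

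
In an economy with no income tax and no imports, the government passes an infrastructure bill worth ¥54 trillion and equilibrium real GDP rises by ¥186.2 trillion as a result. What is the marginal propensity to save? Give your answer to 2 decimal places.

0.29

Implied spending multiplier k = ΔY/ΔG = 186.2/54 ≈ 3.4481.
Since k = 1/(1 − MPC), MPC = 1 − 1/k = 1 − ΔG/ΔY = 1 − 54/186.2 ≈ 0.71.
MPS = 1 − MPC = 0.29.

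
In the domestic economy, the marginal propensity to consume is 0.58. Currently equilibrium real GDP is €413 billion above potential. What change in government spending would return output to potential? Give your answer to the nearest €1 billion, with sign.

Spending multiplier = 1/(1 − MPC) = 1/(1 − 0.58) = 1/0.42 ≈ 2.381.
Need ΔY = −€413 billion, so ΔG = ΔY/k = (−€413 billion) × 0.42 ≈ −€173 billion.
The government should cut government spending by €173 billion.

−€173 billion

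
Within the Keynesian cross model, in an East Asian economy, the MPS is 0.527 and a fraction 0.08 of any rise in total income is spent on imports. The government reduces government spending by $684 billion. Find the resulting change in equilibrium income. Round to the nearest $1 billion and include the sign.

−$1,127 billion

MPC = 1 − MPS = 1 − 0.527 = 0.473.
Government-spending multiplier = 1/(1 − c + m) = 1/(1 − 0.473 + 0.08) = 1/0.607 ≈ 1.647.
ΔY = k × ΔG = (−$684 billion) / 0.607 ≈ −$1,127 billion.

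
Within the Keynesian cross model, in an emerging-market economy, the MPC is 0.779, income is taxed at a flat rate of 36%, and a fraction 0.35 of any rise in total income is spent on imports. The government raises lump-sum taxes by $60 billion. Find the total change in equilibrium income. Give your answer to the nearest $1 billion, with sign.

−$55 billion

A lump-sum tax change of +$60 billion shifts disposable income by −$60 billion; first-round consumption changes by −c × ΔT = −0.779 × (+$60 billion) = −$46.74 billion.
Expenditure multiplier = 1/(1 − c(1−t) + m) = 1/(1 − 0.779×0.64 + 0.35) = 1/0.85144 ≈ 1.174.
The tax multiplier is −c × k ≈ −0.915, so ΔY = k × (−c·ΔT) = (−$46.74 billion) / 0.85144 ≈ −$55 billion.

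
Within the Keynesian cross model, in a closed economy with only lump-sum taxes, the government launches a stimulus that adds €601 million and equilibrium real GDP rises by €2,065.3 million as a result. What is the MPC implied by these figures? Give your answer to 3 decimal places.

0.709

Implied spending multiplier k = ΔY/ΔG = 2,065.3/601 ≈ 3.4364.
Since k = 1/(1 − MPC), MPC = 1 − 1/k = 1 − ΔG/ΔY = 1 − 601/2,065.3 ≈ 0.709.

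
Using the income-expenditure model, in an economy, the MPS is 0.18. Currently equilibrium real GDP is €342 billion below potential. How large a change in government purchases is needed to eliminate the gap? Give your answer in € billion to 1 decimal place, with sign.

+€61.6 billion

MPC = 1 − MPS = 1 − 0.18 = 0.82.
Spending multiplier = 1/(1 − MPC) = 1/(1 − 0.82) = 1/0.18 ≈ 5.556.
Need ΔY = +€342 billion, so ΔG = ΔY/k = (+€342 billion) × 0.18 ≈ +€61.6 billion.
The government should increase government purchases by €61.6 billion.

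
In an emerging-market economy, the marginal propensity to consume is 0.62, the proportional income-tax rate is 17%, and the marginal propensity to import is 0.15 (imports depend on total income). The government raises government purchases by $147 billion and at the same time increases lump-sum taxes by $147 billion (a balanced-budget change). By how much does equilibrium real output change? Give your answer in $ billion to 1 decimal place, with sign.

+$87.9 billion

Expenditure multiplier = 1/(1 − c(1−t) + m) = 1/(1 − 0.62×0.83 + 0.15) = 1/0.6354 ≈ 1.574.
ΔG contributes k·ΔG = (+$147 billion) / 0.6354 ≈ +$231.4 billion.
ΔT of +$147 billion changes first-round spending by −c·ΔT = −$91.14 billion, contributing k·(−c·ΔT) = (−$91.14 billion) / 0.6354 ≈ −$143.4 billion.
Net ΔY = k(ΔG − c·ΔT) = (+$55.86 billion) / 0.6354 ≈ +$87.9 billion.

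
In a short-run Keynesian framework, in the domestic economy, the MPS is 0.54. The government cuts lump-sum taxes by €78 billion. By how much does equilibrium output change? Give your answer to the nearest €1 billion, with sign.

+€66 billion

MPC = 1 − MPS = 1 − 0.54 = 0.46.
A lump-sum tax change of −€78 billion shifts disposable income by +€78 billion; first-round consumption changes by −c × ΔT = −0.46 × (−€78 billion) = +€35.88 billion.
Expenditure multiplier = 1/(1 − MPC) = 1/(1 − 0.46) = 1/0.54 ≈ 1.852.
The tax multiplier is −c × k ≈ −0.852, so ΔY = k × (−c·ΔT) = (+€35.88 billion) / 0.54 ≈ +€66 billion.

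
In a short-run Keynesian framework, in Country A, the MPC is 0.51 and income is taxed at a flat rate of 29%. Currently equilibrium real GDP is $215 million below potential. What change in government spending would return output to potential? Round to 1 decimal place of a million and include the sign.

+$137.1 million

Spending multiplier = 1/(1 − c(1−t)) = 1/(1 − 0.51×0.71) = 1/0.6379 ≈ 1.568.
Need ΔY = +$215 million, so ΔG = ΔY/k = (+$215 million) × 0.6379 ≈ +$137.1 million.
The government should increase government spending by $137.1 million.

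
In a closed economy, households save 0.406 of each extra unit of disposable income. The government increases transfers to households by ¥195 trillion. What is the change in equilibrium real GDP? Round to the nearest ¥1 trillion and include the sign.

+¥285 trillion

MPC = 1 − MPS = 1 − 0.406 = 0.594.
The transfer change shifts disposable income by +¥195 trillion, so first-round consumption changes by c·ΔTR = 0.594 × (+¥195 trillion) = +¥115.83 trillion.
Expenditure multiplier = 1/(1 − MPC) = 1/(1 − 0.594) = 1/0.406 ≈ 2.463.
The transfer multiplier is c × k ≈ 1.463, so ΔY = k × (c·ΔTR) = (+¥115.83 trillion) / 0.406 ≈ +¥285 trillion.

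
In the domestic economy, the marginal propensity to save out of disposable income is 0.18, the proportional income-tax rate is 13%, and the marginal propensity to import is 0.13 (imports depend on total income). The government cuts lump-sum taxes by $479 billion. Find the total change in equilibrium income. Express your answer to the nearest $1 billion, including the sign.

MPC = 1 − MPS = 1 − 0.18 = 0.82.
A lump-sum tax change of −$479 billion shifts disposable income by +$479 billion; first-round consumption changes by −c × ΔT = −0.82 × (−$479 billion) = +$392.78 billion.
Expenditure multiplier = 1/(1 − c(1−t) + m) = 1/(1 − 0.82×0.87 + 0.13) = 1/0.4166 ≈ 2.4.
The tax multiplier is −c × k ≈ −1.968, so ΔY = k × (−c·ΔT) = (+$392.78 billion) / 0.4166 ≈ +$943 billion.

+$943 billion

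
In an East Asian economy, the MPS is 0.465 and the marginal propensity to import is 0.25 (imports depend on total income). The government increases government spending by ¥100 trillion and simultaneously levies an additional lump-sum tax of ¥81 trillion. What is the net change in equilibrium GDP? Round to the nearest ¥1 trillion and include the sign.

MPC = 1 − MPS = 1 − 0.465 = 0.535.
Expenditure multiplier = 1/(1 − c + m) = 1/(1 − 0.535 + 0.25) = 1/0.715 ≈ 1.399.
ΔG contributes k·ΔG = (+¥100 trillion) / 0.715 ≈ +¥139.9 trillion.
ΔT of +¥81 trillion changes first-round spending by −c·ΔT = −¥43.335 trillion, contributing k·(−c·ΔT) = (−¥43.335 trillion) / 0.715 ≈ −¥60.6 trillion.
Net ΔY = k(ΔG − c·ΔT) = (+¥56.665 trillion) / 0.715 ≈ +¥79 trillion.

+¥79 trillion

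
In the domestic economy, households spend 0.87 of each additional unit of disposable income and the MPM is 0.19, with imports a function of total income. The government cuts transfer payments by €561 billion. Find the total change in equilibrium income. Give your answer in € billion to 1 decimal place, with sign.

The transfer change shifts disposable income by −€561 billion, so first-round consumption changes by c·ΔTR = 0.87 × (−€561 billion) = −€488.07 billion.
Expenditure multiplier = 1/(1 − c + m) = 1/(1 − 0.87 + 0.19) = 1/0.32 = 3.125.
The transfer multiplier is c × k ≈ 2.719, so ΔY = k × (c·ΔTR) = (−€488.07 billion) / 0.32 ≈ −€1,525.2 billion.

−€1,525.2 billion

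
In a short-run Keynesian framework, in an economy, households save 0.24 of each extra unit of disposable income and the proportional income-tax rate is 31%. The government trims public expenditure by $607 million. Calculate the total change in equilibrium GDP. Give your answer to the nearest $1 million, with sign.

−$1,276 million

MPC = 1 − MPS = 1 − 0.24 = 0.76.
Government-spending multiplier = 1/(1 − c(1−t)) = 1/(1 − 0.76×0.69) = 1/0.4756 ≈ 2.103.
ΔY = k × ΔG = (−$607 million) / 0.4756 ≈ −$1,276 million.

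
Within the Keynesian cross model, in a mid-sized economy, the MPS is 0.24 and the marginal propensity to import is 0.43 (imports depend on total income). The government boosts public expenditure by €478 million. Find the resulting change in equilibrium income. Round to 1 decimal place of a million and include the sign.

MPC = 1 − MPS = 1 − 0.24 = 0.76.
Government-spending multiplier = 1/(1 − c + m) = 1/(1 − 0.76 + 0.43) = 1/0.67 ≈ 1.493.
ΔY = k × ΔG = (+€478 million) / 0.67 ≈ +€713.4 million.

+€713.4 million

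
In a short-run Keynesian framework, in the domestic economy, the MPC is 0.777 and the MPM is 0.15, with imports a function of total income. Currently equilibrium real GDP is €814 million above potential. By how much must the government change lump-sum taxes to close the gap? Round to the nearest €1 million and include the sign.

+€391 million

Spending multiplier = 1/(1 − c + m) = 1/(1 − 0.777 + 0.15) = 1/0.373 ≈ 2.681.
Tax multiplier = −c·k = −0.777/0.373 ≈ −2.083. Need ΔY = −€814 million, so ΔT = ΔY/(−c·k) = −(−€814 million) × 0.373 / 0.777 ≈ +€391 million.
The government should raise lump-sum taxes by €391 million.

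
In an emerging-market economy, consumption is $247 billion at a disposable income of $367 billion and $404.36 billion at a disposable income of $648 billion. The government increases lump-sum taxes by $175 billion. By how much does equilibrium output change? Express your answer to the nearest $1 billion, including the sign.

−$223 billion

MPC = ΔC/ΔYd = (404.36 − 247)/(648 − 367) = 157.36/281 = 0.56.
A lump-sum tax change of +$175 billion shifts disposable income by −$175 billion; first-round consumption changes by −c × ΔT = −0.56 × (+$175 billion) = −$98 billion.
Expenditure multiplier = 1/(1 − MPC) = 1/(1 − 0.56) = 1/0.44 ≈ 2.273.
The tax multiplier is −c × k ≈ −1.273, so ΔY = k × (−c·ΔT) = (−$98 billion) / 0.44 ≈ −$223 billion.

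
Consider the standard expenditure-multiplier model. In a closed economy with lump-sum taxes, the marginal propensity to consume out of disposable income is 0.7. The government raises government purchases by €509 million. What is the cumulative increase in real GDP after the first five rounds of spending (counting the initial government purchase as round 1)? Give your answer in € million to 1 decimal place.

€1,411.5 million

Round 1 adds ΔG = €509 million; each later round is MPC = 0.7 times the previous.
After 5 rounds: 509 + 356.3 + 249.41 + 174.587 + 122.2109 = ΔG·(1 − c^5)/(1 − c) = 509 × (1 − 0.16807)/0.3 ≈ €1,411.5 million.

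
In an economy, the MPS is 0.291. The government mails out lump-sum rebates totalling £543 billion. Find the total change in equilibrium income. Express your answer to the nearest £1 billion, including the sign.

MPC = 1 − MPS = 1 − 0.291 = 0.709.
A lump-sum tax change of −£543 billion shifts disposable income by +£543 billion; first-round consumption changes by −c × ΔT = −0.709 × (−£543 billion) = +£384.987 billion.
Expenditure multiplier = 1/(1 − MPC) = 1/(1 − 0.709) = 1/0.291 ≈ 3.436.
The tax multiplier is −c × k ≈ −2.436, so ΔY = k × (−c·ΔT) = (+£384.987 billion) / 0.291 ≈ +£1,323 billion.

+£1,323 billion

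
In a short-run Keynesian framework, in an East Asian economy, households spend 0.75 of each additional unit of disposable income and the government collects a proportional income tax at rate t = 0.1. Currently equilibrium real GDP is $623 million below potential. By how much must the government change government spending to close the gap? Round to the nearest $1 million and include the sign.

+$202 million

Spending multiplier = 1/(1 − c(1−t)) = 1/(1 − 0.75×0.9) = 1/0.325 ≈ 3.077.
Need ΔY = +$623 million, so ΔG = ΔY/k = (+$623 million) × 0.325 ≈ +$202 million.
The government should increase government spending by $202 million.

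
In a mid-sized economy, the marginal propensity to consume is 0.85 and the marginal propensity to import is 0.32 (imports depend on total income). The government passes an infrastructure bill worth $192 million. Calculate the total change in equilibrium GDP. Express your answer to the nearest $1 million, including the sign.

Expenditure multiplier = 1/(1 − c + m) = 1/(1 − 0.85 + 0.32) = 1/0.47 ≈ 2.128.
ΔY = k × ΔG = (+$192 million) / 0.47 ≈ +$409 million.

+$409 million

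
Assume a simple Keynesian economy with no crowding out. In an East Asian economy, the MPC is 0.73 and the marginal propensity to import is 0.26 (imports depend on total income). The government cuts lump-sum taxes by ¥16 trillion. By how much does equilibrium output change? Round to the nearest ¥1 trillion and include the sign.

+¥22 trillion

A lump-sum tax change of −¥16 trillion shifts disposable income by +¥16 trillion; first-round consumption changes by −c × ΔT = −0.73 × (−¥16 trillion) = +¥11.68 trillion.
Expenditure multiplier = 1/(1 − c + m) = 1/(1 − 0.73 + 0.26) = 1/0.53 ≈ 1.887.
The tax multiplier is −c × k ≈ −1.377, so ΔY = k × (−c·ΔT) = (+¥11.68 trillion) / 0.53 ≈ +¥22 trillion.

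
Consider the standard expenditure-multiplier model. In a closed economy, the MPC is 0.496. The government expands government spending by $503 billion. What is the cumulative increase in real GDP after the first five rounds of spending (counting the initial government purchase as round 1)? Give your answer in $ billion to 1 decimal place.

Round 1 adds ΔG = $503 billion; each later round is MPC = 0.496 times the previous.
After 5 rounds: 503 + 249.488 + 123.746048 + 61.378039808 + 30.443507744768 = ΔG·(1 − c^5)/(1 − c) = 503 × (1 − 0.030019840638976)/0.504 ≈ $968.1 billion.

$968.1 billion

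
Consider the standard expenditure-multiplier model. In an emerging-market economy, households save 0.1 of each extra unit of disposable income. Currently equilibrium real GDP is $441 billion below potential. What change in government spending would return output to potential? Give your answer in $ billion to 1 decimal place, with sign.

+$44.1 billion

MPC = 1 − MPS = 1 − 0.1 = 0.9.
Spending multiplier = 1/(1 − MPC) = 1/(1 − 0.9) = 1/0.1 = 10.
Need ΔY = +$441 billion, so ΔG = ΔY/k = (+$441 billion) × 0.1 = +$44.1 billion.
The government should increase government spending by $44.1 billion.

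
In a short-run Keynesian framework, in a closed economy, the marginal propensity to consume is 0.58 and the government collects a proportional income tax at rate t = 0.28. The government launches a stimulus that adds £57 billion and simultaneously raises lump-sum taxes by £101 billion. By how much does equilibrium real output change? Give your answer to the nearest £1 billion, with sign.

Expenditure multiplier = 1/(1 − c(1−t)) = 1/(1 − 0.58×0.72) = 1/0.5824 ≈ 1.717.
ΔG contributes k·ΔG = (+£57 billion) / 0.5824 ≈ +£97.9 billion.
ΔT of +£101 billion changes first-round spending by −c·ΔT = −£58.58 billion, contributing k·(−c·ΔT) = (−£58.58 billion) / 0.5824 ≈ −£100.6 billion.
Net ΔY = k(ΔG − c·ΔT) = (−£1.58 billion) / 0.5824 ≈ −£3 billion.

−£3 billion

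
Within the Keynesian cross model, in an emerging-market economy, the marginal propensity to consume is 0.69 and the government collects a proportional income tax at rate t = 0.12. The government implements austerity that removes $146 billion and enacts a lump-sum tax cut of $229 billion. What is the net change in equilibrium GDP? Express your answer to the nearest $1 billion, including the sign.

+$31 billion

Expenditure multiplier = 1/(1 − c(1−t)) = 1/(1 − 0.69×0.88) = 1/0.3928 ≈ 2.546.
ΔG contributes k·ΔG = (−$146 billion) / 0.3928 ≈ −$371.7 billion.
ΔT of −$229 billion changes first-round spending by −c·ΔT = +$158.01 billion, contributing k·(−c·ΔT) = (+$158.01 billion) / 0.3928 ≈ +$402.3 billion.
Net ΔY = k(ΔG − c·ΔT) = (+$12.01 billion) / 0.3928 ≈ +$31 billion.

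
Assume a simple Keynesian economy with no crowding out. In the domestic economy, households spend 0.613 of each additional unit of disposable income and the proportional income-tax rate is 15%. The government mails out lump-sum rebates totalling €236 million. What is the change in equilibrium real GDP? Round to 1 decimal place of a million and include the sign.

+€302.1 million

A lump-sum tax change of −€236 million shifts disposable income by +€236 million; first-round consumption changes by −c × ΔT = −0.613 × (−€236 million) = +€144.668 million.
Expenditure multiplier = 1/(1 − c(1−t)) = 1/(1 − 0.613×0.85) = 1/0.47895 ≈ 2.088.
The tax multiplier is −c × k ≈ −1.28, so ΔY = k × (−c·ΔT) = (+€144.668 million) / 0.47895 ≈ +€302.1 million.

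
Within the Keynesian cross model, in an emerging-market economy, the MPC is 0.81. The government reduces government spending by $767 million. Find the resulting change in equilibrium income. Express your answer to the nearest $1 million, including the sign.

Government-spending multiplier = 1/(1 − MPC) = 1/(1 − 0.81) = 1/0.19 ≈ 5.263.
ΔY = k × ΔG = (−$767 million) / 0.19 ≈ −$4,037 million.

−$4,037 million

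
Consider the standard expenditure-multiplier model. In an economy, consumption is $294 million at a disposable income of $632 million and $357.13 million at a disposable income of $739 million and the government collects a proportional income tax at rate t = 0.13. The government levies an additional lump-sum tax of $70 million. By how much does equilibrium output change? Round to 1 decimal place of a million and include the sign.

−$84.9 million

MPC = ΔC/ΔYd = (357.13 − 294)/(739 − 632) = 63.13/107 = 0.59.
A lump-sum tax change of +$70 million shifts disposable income by −$70 million; first-round consumption changes by −c × ΔT = −0.59 × (+$70 million) = −$41.3 million.
Expenditure multiplier = 1/(1 − c(1−t)) = 1/(1 − 0.59×0.87) = 1/0.4867 ≈ 2.055.
The tax multiplier is −c × k ≈ −1.212, so ΔY = k × (−c·ΔT) = (−$41.3 million) / 0.4867 ≈ −$84.9 million.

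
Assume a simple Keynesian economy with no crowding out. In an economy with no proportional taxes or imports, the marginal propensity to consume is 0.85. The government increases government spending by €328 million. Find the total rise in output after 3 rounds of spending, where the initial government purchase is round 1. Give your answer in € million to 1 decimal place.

Round 1 adds ΔG = €328 million; each later round is MPC = 0.85 times the previous.
After 3 rounds: 328 + 278.8 + 236.98 = ΔG·(1 − c^3)/(1 − c) = 328 × (1 − 0.614125)/0.15 ≈ €843.8 million.

€843.8 million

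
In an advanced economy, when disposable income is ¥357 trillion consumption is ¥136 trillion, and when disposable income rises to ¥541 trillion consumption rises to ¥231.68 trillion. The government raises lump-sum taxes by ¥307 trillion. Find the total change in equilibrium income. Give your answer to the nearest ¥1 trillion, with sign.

MPC = ΔC/ΔYd = (231.68 − 136)/(541 − 357) = 95.68/184 = 0.52.
A lump-sum tax change of +¥307 trillion shifts disposable income by −¥307 trillion; first-round consumption changes by −c × ΔT = −0.52 × (+¥307 trillion) = −¥159.64 trillion.
Expenditure multiplier = 1/(1 − MPC) = 1/(1 − 0.52) = 1/0.48 ≈ 2.083.
The tax multiplier is −c × k ≈ −1.083, so ΔY = k × (−c·ΔT) = (−¥159.64 trillion) / 0.48 ≈ −¥333 trillion.

−¥333 trillion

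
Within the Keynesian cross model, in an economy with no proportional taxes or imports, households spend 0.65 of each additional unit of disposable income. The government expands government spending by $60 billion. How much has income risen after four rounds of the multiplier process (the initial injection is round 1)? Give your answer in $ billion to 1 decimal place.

$140.8 billion

Round 1 adds ΔG = $60 billion; each later round is MPC = 0.65 times the previous.
After 4 rounds: 60 + 39 + 25.35 + 16.4775 = ΔG·(1 − c^4)/(1 − c) = 60 × (1 − 0.17850625)/0.35 ≈ $140.8 billion.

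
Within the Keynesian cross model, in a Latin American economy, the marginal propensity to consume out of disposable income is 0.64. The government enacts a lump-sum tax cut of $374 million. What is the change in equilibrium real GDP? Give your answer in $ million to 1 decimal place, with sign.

+$664.9 million

A lump-sum tax change of −$374 million shifts disposable income by +$374 million; first-round consumption changes by −c × ΔT = −0.64 × (−$374 million) = +$239.36 million.
Expenditure multiplier = 1/(1 − MPC) = 1/(1 − 0.64) = 1/0.36 ≈ 2.778.
The tax multiplier is −c × k ≈ −1.778, so ΔY = k × (−c·ΔT) = (+$239.36 million) / 0.36 ≈ +$664.9 million.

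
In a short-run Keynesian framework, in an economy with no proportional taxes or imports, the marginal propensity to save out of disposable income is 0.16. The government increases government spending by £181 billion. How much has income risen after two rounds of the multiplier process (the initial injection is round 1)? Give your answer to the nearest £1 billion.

£333 billion

MPC = 1 − MPS = 1 − 0.16 = 0.84.
Round 1 adds ΔG = £181 billion; each later round is MPC = 0.84 times the previous.
After 2 rounds: 181 + 152.04 = ΔG·(1 − c^2)/(1 − c) = 181 × (1 − 0.7056)/0.16 ≈ £333 billion.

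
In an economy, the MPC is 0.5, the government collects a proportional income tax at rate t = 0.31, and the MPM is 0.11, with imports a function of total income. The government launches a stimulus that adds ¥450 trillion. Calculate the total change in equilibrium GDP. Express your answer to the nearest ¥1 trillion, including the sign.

+¥588 trillion

Government-spending multiplier = 1/(1 − c(1−t) + m) = 1/(1 − 0.5×0.69 + 0.11) = 1/0.765 ≈ 1.307.
ΔY = k × ΔG = (+¥450 trillion) / 0.765 ≈ +¥588 trillion.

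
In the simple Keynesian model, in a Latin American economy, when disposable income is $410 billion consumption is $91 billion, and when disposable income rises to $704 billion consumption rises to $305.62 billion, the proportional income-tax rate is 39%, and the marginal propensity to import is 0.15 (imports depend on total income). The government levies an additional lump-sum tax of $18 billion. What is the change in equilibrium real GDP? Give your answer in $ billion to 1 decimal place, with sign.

MPC = ΔC/ΔYd = (305.62 − 91)/(704 − 410) = 214.62/294 = 0.73.
A lump-sum tax change of +$18 billion shifts disposable income by −$18 billion; first-round consumption changes by −c × ΔT = −0.73 × (+$18 billion) = −$13.14 billion.
Expenditure multiplier = 1/(1 − c(1−t) + m) = 1/(1 − 0.73×0.61 + 0.15) = 1/0.7047 ≈ 1.419.
The tax multiplier is −c × k ≈ −1.036, so ΔY = k × (−c·ΔT) = (−$13.14 billion) / 0.7047 ≈ −$18.6 billion.

−$18.6 billion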